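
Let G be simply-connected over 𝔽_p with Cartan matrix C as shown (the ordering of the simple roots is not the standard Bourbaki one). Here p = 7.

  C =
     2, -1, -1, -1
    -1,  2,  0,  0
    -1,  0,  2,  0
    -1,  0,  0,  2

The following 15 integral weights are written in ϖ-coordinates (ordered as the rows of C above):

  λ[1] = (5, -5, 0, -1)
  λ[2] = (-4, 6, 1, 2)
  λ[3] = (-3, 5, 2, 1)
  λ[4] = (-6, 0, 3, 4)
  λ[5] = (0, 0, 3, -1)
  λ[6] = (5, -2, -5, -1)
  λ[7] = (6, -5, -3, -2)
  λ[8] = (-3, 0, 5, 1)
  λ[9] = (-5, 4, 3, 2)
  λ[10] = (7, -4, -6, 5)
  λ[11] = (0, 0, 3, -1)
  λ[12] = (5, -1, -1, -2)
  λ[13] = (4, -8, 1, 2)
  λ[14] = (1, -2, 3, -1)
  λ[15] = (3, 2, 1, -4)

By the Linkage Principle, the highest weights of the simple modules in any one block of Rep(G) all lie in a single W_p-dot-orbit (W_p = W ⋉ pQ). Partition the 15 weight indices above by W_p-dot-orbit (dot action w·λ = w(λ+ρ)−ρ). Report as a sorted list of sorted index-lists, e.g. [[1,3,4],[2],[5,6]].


Dynkin diagram of C (from the 6 off-diagonal −1 entries): D_4.

W_7-reps of the 15 weights in Ā_7 (same 4-coord order as C):

    λ_1 → (0, 4, 1, 0)
    λ_2 → (0, 4, 1, 0)
    λ_3 → (0, 4, 1, 0)
    λ_4 → (0, 4, 1, 0)
    λ_5 → (1, 1, 4, 0)
    λ_6 → (1, 1, 4, 0)
    λ_7 → (0, 4, 2, 1)
    λ_8 → (1, 1, 4, 0)
    λ_9 → (2, 1, 0, 1)
    λ_10 → (0, 4, 2, 1)
    λ_11 → (1, 1, 4, 0)
    λ_12 → (1, 0, 0, 1)
    λ_13 → (0, 4, 1, 0)
    λ_14 → (1, 1, 4, 0)
    λ_15 → (2, 1, 0, 1)

These 15 weights hit 5 W_7-dot-orbits; sizes (5, 5, 2, 2, 1):

[[1, 2, 3, 4, 13], [5, 6, 8, 11, 14], [7, 10], [9, 15], [12]]


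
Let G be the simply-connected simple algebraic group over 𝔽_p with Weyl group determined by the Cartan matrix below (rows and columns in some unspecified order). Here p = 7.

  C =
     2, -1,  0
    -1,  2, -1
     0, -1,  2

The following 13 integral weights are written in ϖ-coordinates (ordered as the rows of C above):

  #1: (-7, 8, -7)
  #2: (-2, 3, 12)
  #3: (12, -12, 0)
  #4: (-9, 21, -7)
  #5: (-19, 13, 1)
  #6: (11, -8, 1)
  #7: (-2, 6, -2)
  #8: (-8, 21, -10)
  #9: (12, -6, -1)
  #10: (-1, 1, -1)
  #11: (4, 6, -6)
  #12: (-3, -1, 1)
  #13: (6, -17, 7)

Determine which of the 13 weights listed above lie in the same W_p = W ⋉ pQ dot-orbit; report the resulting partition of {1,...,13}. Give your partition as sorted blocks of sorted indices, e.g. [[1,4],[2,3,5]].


Root system A_3: the 3×3 matrix C matches after relabeling.

W_7-reps of the 13 weights in Ā_7 (same 3-coord order as C):

    λ_1 → (1, 3, 1)
    λ_2 → (1, 3, 1)
    λ_3 → (1, 3, 1)
    λ_4 → (1, 5, 1)
    λ_5 → (2, 3, 0)
    λ_6 → (0, 2, 0)
    λ_7 → (1, 5, 1)
    λ_8 → (1, 5, 1)
    λ_9 → (1, 1, 0)
    λ_10 → (0, 2, 0)
    λ_11 → (0, 2, 0)
    λ_12 → (0, 2, 0)
    λ_13 → (1, 1, 0)

Partition of {1..13} into 5 W_7-dot-orbits:

[[1, 2, 3], [4, 7, 8], [5], [6, 10, 11, 12], [9, 13]]


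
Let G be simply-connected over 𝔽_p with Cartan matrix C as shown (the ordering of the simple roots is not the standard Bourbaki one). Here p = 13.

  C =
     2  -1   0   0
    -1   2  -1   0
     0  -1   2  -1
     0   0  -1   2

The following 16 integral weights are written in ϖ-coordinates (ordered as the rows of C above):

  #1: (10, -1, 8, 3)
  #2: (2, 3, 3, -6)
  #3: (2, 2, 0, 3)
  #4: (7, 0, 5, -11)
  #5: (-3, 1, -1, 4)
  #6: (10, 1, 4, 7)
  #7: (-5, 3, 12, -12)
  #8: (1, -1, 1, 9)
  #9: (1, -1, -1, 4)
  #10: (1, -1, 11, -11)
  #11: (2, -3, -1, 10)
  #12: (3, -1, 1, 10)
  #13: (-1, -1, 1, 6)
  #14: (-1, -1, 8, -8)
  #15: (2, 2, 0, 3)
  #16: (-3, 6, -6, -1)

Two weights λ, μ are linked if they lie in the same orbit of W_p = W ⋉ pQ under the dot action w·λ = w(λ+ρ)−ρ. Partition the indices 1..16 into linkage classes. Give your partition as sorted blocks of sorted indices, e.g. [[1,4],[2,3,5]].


A_4 Cartan matrix, 4 simple roots permuted; ρ=(1,1,1,1).

Folding the 16 weights λ_j+ρ into Ā_13 (reps in the given 4-coord order):

  1: (0, 0, 2, 7)
  2: (3, 3, 1, 4)
  3: (3, 3, 1, 4)
  4: (3, 3, 1, 4)
  5: (2, 0, 0, 5)
  6: (2, 0, 0, 5)
  7: (0, 0, 2, 7)
  8: (1, 0, 2, 9)
  9: (2, 0, 0, 5)
  10: (1, 0, 2, 9)
  11: (1, 0, 2, 9)
  12: (0, 0, 2, 7)
  13: (0, 0, 2, 7)
  14: (0, 0, 2, 7)
  15: (3, 3, 1, 4)
  16: (2, 0, 0, 5)

4 distinct reps among the 16 weights ⇒ 4 W_13-linkage classes:

[[1, 7, 12, 13, 14], [2, 3, 4, 15], [5, 6, 9, 16], [8, 10, 11]]


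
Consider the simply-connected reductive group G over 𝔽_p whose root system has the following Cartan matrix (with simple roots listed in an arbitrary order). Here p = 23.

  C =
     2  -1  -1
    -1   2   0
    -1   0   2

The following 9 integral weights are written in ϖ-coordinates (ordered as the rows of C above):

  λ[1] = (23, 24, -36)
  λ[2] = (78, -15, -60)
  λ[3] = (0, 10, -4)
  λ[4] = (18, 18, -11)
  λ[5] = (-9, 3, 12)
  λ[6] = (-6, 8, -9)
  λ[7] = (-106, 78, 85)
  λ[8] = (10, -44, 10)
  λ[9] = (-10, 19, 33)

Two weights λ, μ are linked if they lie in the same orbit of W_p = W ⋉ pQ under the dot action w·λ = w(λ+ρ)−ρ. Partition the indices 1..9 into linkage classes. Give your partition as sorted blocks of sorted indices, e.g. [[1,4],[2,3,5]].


Type A_3, rank 3, |W|=24; reorder rows/cols to standard.

Ā_23 reps of the 9 weights (A_3, coords as presented):

    λ_1+ρ ↦ (2, 9, 1)
    λ_2+ρ ↦ (10, 3, 4)
    λ_3+ρ ↦ (2, 9, 1)
    λ_4+ρ ↦ (4, 4, 5)
    λ_5+ρ ↦ (4, 4, 5)
    λ_6+ρ ↦ (4, 4, 5)
    λ_7+ρ ↦ (10, 3, 4)
    λ_8+ρ ↦ (2, 9, 1)
    λ_9+ρ ↦ (2, 9, 1)

Linkage partition of the 9 weights (3 classes, p=23):

[[1, 3, 8, 9], [2, 7], [4, 5, 6]]


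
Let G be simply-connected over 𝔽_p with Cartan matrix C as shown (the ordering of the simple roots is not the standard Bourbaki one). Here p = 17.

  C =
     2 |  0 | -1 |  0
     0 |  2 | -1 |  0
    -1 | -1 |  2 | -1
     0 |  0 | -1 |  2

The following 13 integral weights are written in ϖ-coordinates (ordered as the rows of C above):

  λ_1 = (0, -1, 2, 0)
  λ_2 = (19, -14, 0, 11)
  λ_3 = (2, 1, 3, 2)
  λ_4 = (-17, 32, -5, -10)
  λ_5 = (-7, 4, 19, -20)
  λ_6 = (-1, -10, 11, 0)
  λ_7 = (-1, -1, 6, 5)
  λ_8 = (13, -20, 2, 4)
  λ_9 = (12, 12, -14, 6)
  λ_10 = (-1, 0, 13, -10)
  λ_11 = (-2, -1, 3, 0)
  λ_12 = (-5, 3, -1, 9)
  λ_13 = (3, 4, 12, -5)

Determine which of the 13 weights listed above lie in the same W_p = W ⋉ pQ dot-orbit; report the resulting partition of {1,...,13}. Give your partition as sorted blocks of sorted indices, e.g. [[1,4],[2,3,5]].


C ↔ D_4 under row/col permutation; |W(D_4)| = 192.

λ_j+ρ reflected into Ā_17 (⟨·,θ^∨⟩≤17); 4-tuples as given:

  λ_1+ρ ↦ (1, 0, 3, 1)
  λ_2+ρ ↦ (1, 0, 3, 1)
  λ_3+ρ ↦ (3, 2, 4, 3)
  λ_4+ρ ↦ (0, 9, 3, 1)
  λ_5+ρ ↦ (0, 1, 2, 9)
  λ_6+ρ ↦ (0, 9, 3, 1)
  λ_7+ρ ↦ (0, 0, 4, 6)
  λ_8+ρ ↦ (0, 1, 2, 9)
  λ_9+ρ ↦ (0, 0, 4, 6)
  λ_10+ρ ↦ (0, 1, 2, 9)
  λ_11+ρ ↦ (1, 0, 3, 1)
  λ_12+ρ ↦ (0, 0, 4, 6)
  λ_13+ρ ↦ (1, 0, 3, 1)

Grouping the 13 weights by Ā_17-representative: 5 linkage classes.

[[1, 2, 11, 13], [3], [4, 6], [5, 8, 10], [7, 9, 12]]


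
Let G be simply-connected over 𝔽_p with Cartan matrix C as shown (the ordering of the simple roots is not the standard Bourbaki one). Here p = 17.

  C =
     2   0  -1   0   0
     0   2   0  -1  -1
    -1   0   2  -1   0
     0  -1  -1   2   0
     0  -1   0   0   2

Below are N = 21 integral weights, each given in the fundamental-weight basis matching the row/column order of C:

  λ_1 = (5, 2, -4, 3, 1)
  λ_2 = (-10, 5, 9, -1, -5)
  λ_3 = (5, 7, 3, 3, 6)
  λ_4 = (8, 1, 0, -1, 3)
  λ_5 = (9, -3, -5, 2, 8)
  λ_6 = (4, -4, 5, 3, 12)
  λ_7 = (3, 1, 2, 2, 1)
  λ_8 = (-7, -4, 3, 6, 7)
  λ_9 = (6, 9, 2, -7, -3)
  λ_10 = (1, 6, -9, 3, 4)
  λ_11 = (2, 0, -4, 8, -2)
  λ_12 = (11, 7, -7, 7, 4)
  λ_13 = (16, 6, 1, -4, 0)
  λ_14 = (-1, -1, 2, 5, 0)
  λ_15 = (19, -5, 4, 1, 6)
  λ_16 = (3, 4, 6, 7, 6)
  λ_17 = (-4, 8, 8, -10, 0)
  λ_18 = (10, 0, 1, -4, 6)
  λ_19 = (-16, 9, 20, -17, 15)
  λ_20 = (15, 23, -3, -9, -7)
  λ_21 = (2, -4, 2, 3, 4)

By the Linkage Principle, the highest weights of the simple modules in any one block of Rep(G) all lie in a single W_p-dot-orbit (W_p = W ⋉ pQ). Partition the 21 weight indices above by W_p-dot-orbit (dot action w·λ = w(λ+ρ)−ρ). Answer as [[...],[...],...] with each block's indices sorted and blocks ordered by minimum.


Type A_5, rank 5, |W|=720; reorder rows/cols to standard.

Alcove-folded reps (p=17, 21 weights, presented ϖ-order):

    λ_1+ρ ↦ (3, 3, 3, 1, 2)
    λ_2+ρ ↦ (9, 2, 1, 0, 4)
    λ_3+ρ ↦ (4, 3, 2, 2, 5)
    λ_4+ρ ↦ (9, 2, 1, 0, 4)
    λ_5+ρ ↦ (6, 1, 1, 2, 6)
    λ_6+ρ ↦ (3, 3, 3, 1, 2)
    λ_7+ρ ↦ (4, 2, 3, 3, 2)
    λ_8+ρ ↦ (4, 3, 2, 2, 5)
    λ_9+ρ ↦ (4, 2, 3, 3, 2)
    λ_10+ρ ↦ (4, 3, 2, 2, 5)
    λ_11+ρ ↦ (0, 0, 3, 6, 1)
    λ_12+ρ ↦ (4, 3, 2, 2, 5)
    λ_13+ρ ↦ (9, 2, 1, 0, 4)
    λ_14+ρ ↦ (0, 0, 3, 6, 1)
    λ_15+ρ ↦ (4, 2, 3, 3, 2)
    λ_16+ρ ↦ (4, 2, 3, 3, 2)
    λ_17+ρ ↦ (0, 0, 3, 6, 1)
    λ_18+ρ ↦ (9, 2, 1, 0, 4)
    λ_19+ρ ↦ (9, 2, 1, 0, 4)
    λ_20+ρ ↦ (6, 1, 1, 2, 6)
    λ_21+ρ ↦ (3, 3, 3, 1, 2)

These 21 weights hit 6 W_17-dot-orbits; sizes (3, 5, 4, 2, 4, 3):

[[1, 6, 21], [2, 4, 13, 18, 19], [3, 8, 10, 12], [5, 20], [7, 9, 15, 16], [11, 14, 17]]


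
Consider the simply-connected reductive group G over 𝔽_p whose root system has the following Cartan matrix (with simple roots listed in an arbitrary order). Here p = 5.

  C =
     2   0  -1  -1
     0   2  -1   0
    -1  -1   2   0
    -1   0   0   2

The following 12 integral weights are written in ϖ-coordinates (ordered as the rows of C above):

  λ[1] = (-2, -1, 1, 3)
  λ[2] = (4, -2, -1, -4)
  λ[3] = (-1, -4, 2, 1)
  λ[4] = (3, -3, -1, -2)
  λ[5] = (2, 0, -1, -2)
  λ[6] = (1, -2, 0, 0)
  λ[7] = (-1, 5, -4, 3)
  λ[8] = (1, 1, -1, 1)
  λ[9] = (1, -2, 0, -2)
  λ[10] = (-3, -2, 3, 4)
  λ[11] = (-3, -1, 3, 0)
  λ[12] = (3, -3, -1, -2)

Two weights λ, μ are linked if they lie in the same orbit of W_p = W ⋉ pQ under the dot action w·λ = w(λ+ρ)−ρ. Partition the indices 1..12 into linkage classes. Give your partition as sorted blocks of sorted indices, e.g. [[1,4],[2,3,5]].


Dynkin diagram of C (from the 6 off-diagonal −1 entries): A_4.

Alcove-folded reps (p=5, 12 weights, presented ϖ-order):

  λ_1 → (1, 0, 1, 3)
  λ_2 → (1, 0, 1, 3)
  λ_3 → (0, 3, 0, 2)
  λ_4 → (1, 0, 2, 1)
  λ_5 → (2, 1, 0, 1)
  λ_6 → (2, 1, 0, 1)
  λ_7 → (2, 1, 0, 1)
  λ_8 → (2, 1, 0, 1)
  λ_9 → (1, 1, 0, 1)
  λ_10 → (2, 1, 0, 1)
  λ_11 → (1, 0, 2, 1)
  λ_12 → (1, 0, 2, 1)

Linkage partition of the 12 weights (5 classes, p=5):

[[1, 2], [3], [4, 11, 12], [5, 6, 7, 8, 10], [9]]


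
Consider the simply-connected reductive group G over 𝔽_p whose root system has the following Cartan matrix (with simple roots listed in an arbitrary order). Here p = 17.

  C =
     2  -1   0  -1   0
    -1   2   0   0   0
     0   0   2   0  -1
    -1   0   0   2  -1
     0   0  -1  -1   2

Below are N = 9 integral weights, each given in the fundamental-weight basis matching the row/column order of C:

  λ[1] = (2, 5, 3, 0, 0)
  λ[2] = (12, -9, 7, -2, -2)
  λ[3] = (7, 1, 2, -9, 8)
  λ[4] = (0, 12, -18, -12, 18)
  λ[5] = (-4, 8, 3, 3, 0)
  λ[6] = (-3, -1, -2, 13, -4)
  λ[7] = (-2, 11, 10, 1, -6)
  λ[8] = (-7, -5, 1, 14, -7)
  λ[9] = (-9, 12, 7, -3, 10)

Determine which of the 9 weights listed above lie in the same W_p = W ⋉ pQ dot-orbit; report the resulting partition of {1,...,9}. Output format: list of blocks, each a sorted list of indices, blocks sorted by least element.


Type A_5, rank 5, |W|=720; reorder rows/cols to standard.

Each λ_j+ρ reduced to Ā_17; 5-tuples below use C's row order:

  λ_1 → (3, 6, 4, 1, 1)
  λ_2 → (3, 6, 4, 1, 1)
  λ_3 → (0, 2, 3, 8, 1)
  λ_4 → (0, 2, 3, 8, 1)
  λ_5 → (3, 6, 4, 1, 1)
  λ_6 → (0, 2, 3, 8, 1)
  λ_7 → (3, 6, 4, 1, 1)
  λ_8 → (3, 6, 4, 1, 1)
  λ_9 → (0, 2, 3, 8, 1)

Linkage partition of the 9 weights (2 classes, p=17):

[[1, 2, 5, 7, 8], [3, 4, 6, 9]]


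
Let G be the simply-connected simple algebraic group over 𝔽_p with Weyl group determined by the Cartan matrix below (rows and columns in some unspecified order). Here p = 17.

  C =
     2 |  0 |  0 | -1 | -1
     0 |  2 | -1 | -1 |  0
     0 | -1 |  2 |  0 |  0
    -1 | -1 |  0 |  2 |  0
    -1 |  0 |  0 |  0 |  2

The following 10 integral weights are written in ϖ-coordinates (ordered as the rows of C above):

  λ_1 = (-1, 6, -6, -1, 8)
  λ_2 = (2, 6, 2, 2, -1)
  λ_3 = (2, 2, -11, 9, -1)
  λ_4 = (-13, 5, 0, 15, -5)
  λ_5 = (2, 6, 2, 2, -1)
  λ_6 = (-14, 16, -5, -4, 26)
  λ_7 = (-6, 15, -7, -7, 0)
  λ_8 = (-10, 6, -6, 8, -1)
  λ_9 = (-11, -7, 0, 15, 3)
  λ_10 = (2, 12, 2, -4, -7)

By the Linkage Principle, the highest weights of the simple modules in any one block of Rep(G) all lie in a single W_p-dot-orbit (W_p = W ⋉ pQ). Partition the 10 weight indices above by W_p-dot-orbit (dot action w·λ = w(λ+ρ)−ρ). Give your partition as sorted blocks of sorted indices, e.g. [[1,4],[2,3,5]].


C ↔ A_5 under row/col permutation; |W(A_5)| = 720.

λ_j+ρ reflected into Ā_17 (⟨·,θ^∨⟩≤17); 5-tuples as given:

  1: (0, 2, 5, 0, 9);  2: (3, 7, 3, 3, 0);  3: (3, 7, 3, 3, 0);  4: (4, 1, 5, 0, 6);  5: (3, 7, 3, 3, 0);  6: (3, 7, 3, 3, 0);  7: (4, 1, 5, 0, 6);  8: (0, 2, 5, 0, 9);  9: (4, 1, 5, 0, 6);  10: (3, 7, 3, 3, 0)

Grouping the 10 weights by Ā_17-representative: 3 linkage classes.

[[1, 8], [2, 3, 5, 6, 10], [4, 7, 9]]


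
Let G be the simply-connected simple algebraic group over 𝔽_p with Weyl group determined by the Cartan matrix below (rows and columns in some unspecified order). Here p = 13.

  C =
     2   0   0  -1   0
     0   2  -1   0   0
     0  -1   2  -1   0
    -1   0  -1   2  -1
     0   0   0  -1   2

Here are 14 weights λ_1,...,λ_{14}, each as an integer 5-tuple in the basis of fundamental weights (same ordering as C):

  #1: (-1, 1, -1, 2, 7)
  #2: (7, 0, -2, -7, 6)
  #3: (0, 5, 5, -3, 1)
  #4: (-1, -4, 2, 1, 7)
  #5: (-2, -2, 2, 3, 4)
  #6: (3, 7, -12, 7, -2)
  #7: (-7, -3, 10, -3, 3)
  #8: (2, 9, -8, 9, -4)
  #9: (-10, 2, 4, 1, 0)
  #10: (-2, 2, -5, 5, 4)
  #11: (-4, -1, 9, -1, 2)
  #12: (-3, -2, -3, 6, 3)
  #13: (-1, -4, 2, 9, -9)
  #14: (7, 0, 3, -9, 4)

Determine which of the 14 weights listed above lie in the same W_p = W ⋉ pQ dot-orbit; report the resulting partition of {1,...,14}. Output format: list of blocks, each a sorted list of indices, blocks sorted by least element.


Root system D_5: the 5×5 matrix C matches after relabeling.

Alcove-folded reps (p=13, 14 weights, presented ϖ-order):

  λ_1+ρ ↦ (0, 1, 2, 0, 8) · λ_2+ρ ↦ (1, 6, 0, 1, 0) · λ_3+ρ ↦ (1, 6, 0, 1, 0) · λ_4+ρ ↦ (0, 1, 2, 0, 8) · λ_5+ρ ↦ (1, 1, 1, 1, 5) · λ_6+ρ ↦ (0, 3, 1, 1, 3) · λ_7+ρ ↦ (2, 2, 0, 2, 4) · λ_8+ρ ↦ (0, 0, 0, 3, 0) · λ_9+ρ ↦ (1, 1, 1, 1, 5) · λ_10+ρ ↦ (1, 1, 1, 1, 5) · λ_11+ρ ↦ (0, 0, 0, 3, 0) · λ_12+ρ ↦ (2, 2, 0, 2, 4) · λ_13+ρ ↦ (0, 1, 2, 0, 8) · λ_14+ρ ↦ (0, 3, 1, 1, 3)

Grouping the 14 weights by Ā_13-representative: 6 linkage classes.

[[1, 4, 13], [2, 3], [5, 9, 10], [6, 14], [7, 12], [8, 11]]


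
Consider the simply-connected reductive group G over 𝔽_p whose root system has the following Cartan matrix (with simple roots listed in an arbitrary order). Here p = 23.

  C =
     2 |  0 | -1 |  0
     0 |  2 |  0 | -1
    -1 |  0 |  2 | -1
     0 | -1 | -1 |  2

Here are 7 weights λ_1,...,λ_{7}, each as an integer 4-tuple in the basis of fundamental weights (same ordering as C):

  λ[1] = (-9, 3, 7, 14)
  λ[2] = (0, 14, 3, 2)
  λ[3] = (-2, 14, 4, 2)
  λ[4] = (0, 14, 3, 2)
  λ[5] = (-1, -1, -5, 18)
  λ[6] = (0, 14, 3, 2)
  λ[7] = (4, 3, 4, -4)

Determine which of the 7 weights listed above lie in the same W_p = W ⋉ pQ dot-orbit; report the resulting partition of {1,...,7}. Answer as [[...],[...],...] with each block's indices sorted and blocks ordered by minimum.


C ↔ A_4 under row/col permutation; |W(A_4)| = 120.

Each λ_j+ρ reduced to Ā_23; 4-tuples below use C's row order:

  1: (4, 0, 0, 15);  2: (1, 15, 4, 3);  3: (1, 15, 4, 3);  4: (1, 15, 4, 3);  5: (4, 0, 0, 15);  6: (1, 15, 4, 3);  7: (5, 1, 2, 3)

Linkage partition of the 7 weights (3 classes, p=23):

[[1, 5], [2, 3, 4, 6], [7]]


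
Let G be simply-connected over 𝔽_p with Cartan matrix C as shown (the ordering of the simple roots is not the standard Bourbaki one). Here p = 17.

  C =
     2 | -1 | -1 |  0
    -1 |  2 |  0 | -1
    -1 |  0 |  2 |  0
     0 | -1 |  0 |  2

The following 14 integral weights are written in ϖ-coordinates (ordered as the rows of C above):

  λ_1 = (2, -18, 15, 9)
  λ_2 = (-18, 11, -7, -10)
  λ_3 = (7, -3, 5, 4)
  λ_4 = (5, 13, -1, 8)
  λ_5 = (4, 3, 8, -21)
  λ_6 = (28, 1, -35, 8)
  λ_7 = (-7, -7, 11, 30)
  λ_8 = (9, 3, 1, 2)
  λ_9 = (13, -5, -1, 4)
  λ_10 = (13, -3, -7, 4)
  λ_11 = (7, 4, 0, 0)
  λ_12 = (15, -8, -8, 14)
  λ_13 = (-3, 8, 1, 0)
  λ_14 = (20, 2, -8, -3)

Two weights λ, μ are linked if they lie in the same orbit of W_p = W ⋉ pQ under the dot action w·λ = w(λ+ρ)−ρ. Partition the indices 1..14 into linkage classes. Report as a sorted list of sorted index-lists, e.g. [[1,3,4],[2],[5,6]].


Cartan matrix: type A_4 (|W|=120); un-permuting the 4 rows.

Folding the 14 weights λ_j+ρ into Ā_17 (reps in the given 4-coord order):

  λ_1 → (10, 4, 0, 1) · λ_2 → (6, 5, 3, 0) · λ_3 → (6, 2, 6, 3) · λ_4 → (6, 5, 3, 0) · λ_5 → (8, 5, 1, 1) · λ_6 → (6, 2, 6, 3) · λ_7 → (6, 2, 6, 3) · λ_8 → (10, 4, 0, 1) · λ_9 → (10, 4, 0, 1) · λ_10 → (6, 2, 6, 3) · λ_11 → (8, 5, 1, 1) · λ_12 → (2, 7, 0, 1) · λ_13 → (2, 7, 0, 1) · λ_14 → (10, 4, 0, 1)

These 14 weights hit 5 W_17-dot-orbits; sizes (4, 2, 4, 2, 2):

[[1, 8, 9, 14], [2, 4], [3, 6, 7, 10], [5, 11], [12, 13]]


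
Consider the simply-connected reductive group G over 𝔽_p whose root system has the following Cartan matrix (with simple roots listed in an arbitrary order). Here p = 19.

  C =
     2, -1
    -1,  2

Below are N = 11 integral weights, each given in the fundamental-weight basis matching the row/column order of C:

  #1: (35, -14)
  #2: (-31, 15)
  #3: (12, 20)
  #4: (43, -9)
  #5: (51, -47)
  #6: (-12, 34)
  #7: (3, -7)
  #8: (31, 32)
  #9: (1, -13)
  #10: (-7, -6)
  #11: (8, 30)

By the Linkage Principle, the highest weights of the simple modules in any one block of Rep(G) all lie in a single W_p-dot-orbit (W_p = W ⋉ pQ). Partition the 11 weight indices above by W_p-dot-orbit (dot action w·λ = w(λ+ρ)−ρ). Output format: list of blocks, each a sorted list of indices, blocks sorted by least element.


A_2 Cartan matrix, 2 simple roots permuted; ρ=(1,1).

Each λ_j+ρ reduced to Ā_19; 2-tuples below use C's row order:

  λ_1 → (2, 4)
  λ_2 → (5, 3)
  λ_3 → (2, 4)
  λ_4 → (6, 11)
  λ_5 → (5, 6)
  λ_6 → (5, 3)
  λ_7 → (2, 4)
  λ_8 → (5, 6)
  λ_9 → (10, 2)
  λ_10 → (5, 6)
  λ_11 → (10, 2)

The 11 indices split into 5 linkage classes (same alcove rep ⇔ same W_19-dot-orbit):

[[1, 3, 7], [2, 6], [4], [5, 8, 10], [9, 11]]


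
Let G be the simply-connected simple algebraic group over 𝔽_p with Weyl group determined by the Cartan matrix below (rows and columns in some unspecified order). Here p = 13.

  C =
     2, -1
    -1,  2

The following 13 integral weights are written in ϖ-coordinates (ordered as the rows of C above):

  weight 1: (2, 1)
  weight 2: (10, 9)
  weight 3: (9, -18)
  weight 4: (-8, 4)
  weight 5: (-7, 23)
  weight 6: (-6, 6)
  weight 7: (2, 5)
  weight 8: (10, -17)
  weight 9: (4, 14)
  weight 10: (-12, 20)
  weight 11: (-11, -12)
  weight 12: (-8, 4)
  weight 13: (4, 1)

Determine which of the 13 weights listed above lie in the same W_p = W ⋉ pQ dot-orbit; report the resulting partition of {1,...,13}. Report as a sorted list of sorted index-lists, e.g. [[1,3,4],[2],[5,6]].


C ↔ A_2 under row/col permutation; |W(A_2)| = 6.

λ_j+ρ reflected into Ā_13 (⟨·,θ^∨⟩≤13); 2-tuples as given:

    1: (3, 2)
    2: (3, 2)
    3: (3, 6)
    4: (5, 2)
    5: (5, 2)
    6: (5, 2)
    7: (3, 6)
    8: (2, 8)
    9: (2, 6)
    10: (3, 2)
    11: (3, 2)
    12: (5, 2)
    13: (5, 2)

5 distinct reps among the 13 weights ⇒ 5 W_13-linkage classes:

[[1, 2, 10, 11], [3, 7], [4, 5, 6, 12, 13], [8], [9]]


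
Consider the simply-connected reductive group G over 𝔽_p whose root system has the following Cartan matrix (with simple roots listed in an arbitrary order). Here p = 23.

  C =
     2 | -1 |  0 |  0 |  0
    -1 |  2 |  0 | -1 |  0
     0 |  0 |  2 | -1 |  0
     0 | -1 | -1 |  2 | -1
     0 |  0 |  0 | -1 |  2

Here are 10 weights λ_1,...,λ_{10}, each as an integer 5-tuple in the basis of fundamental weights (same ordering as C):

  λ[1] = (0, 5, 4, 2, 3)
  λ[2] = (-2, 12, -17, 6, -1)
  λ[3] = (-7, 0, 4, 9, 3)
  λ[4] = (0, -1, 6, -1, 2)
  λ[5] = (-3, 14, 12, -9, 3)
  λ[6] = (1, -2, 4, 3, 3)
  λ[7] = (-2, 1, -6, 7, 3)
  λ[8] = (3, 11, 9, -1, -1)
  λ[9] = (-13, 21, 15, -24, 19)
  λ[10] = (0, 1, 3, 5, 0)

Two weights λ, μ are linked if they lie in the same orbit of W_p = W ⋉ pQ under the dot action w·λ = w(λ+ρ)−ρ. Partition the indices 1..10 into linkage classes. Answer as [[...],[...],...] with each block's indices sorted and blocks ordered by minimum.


D_5 Cartan matrix, 5 simple roots permuted; ρ=(1,1,1,1,1).

Each λ_j+ρ reduced to Ā_23; 5-tuples below use C's row order:

  λ_1+ρ ↦ (1, 1, 5, 3, 4) · λ_2+ρ ↦ (1, 3, 7, 0, 9) · λ_3+ρ ↦ (1, 1, 5, 3, 4) · λ_4+ρ ↦ (1, 0, 7, 0, 3) · λ_5+ρ ↦ (1, 1, 5, 3, 4) · λ_6+ρ ↦ (1, 1, 5, 3, 4) · λ_7+ρ ↦ (1, 1, 5, 3, 4) · λ_8+ρ ↦ (1, 0, 7, 0, 3) · λ_9+ρ ↦ (1, 0, 7, 0, 3) · λ_10+ρ ↦ (1, 2, 4, 6, 1)

The 10 indices split into 4 linkage classes (same alcove rep ⇔ same W_23-dot-orbit):

[[1, 3, 5, 6, 7], [2], [4, 8, 9], [10]]


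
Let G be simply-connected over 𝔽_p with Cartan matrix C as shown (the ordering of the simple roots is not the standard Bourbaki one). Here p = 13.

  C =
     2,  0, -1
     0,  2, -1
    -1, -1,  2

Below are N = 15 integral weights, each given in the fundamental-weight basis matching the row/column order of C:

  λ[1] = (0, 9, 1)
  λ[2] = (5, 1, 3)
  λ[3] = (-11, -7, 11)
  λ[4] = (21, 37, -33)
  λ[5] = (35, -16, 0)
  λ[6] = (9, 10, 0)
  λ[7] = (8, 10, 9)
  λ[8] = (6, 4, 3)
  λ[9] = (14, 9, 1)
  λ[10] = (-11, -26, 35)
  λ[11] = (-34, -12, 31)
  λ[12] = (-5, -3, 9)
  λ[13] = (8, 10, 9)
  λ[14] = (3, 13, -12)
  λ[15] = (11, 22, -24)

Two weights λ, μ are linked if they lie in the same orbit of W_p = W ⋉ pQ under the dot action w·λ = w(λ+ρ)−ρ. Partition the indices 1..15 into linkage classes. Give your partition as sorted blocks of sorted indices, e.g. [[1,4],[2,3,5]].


C ↔ A_3 under row/col permutation; |W(A_3)| = 24.

λ_j+ρ reflected into Ā_13 (⟨·,θ^∨⟩≤13); 3-tuples as given:

    [1] (1, 10, 2)
    [2] (6, 2, 4)
    [3] (6, 2, 4)
    [4] (6, 2, 4)
    [5] (1, 2, 1)
    [6] (1, 2, 1)
    [7] (4, 2, 4)
    [8] (4, 2, 4)
    [9] (1, 2, 1)
    [10] (1, 10, 2)
    [11] (1, 5, 1)
    [12] (4, 2, 4)
    [13] (4, 2, 4)
    [14] (6, 2, 4)
    [15] (1, 10, 2)

5 distinct reps among the 15 weights ⇒ 5 W_13-linkage classes:

[[1, 10, 15], [2, 3, 4, 14], [5, 6, 9], [7, 8, 12, 13], [11]]


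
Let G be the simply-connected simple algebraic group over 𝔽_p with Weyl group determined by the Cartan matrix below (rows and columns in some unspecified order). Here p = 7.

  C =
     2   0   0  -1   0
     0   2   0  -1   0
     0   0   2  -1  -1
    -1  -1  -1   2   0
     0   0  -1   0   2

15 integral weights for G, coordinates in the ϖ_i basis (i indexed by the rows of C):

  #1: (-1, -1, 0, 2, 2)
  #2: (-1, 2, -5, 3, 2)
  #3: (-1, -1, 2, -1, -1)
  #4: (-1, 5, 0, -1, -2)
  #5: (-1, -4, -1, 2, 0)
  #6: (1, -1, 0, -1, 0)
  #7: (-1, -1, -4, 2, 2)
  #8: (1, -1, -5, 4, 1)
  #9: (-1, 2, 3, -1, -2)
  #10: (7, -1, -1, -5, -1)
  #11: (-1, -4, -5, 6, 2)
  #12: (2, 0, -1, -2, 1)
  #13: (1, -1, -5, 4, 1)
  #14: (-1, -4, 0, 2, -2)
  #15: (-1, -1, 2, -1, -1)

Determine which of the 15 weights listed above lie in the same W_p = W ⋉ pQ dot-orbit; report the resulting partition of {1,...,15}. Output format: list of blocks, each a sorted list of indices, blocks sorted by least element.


Type D_5, rank 5, |W|=1920; reorder rows/cols to standard.

λ_j+ρ reflected into Ā_7 (⟨·,θ^∨⟩≤7); 5-tuples as given:

  1: (0, 0, 3, 0, 0) · 2: (0, 3, 0, 0, 1) · 3: (0, 0, 3, 0, 0) · 4: (0, 6, 0, 0, 1) · 5: (0, 3, 0, 0, 1) · 6: (2, 0, 1, 0, 1) · 7: (0, 0, 3, 0, 0) · 8: (2, 0, 1, 0, 1) · 9: (0, 3, 0, 0, 1) · 10: (0, 0, 3, 0, 0) · 11: (0, 3, 0, 0, 1) · 12: (2, 0, 1, 0, 1) · 13: (2, 0, 1, 0, 1) · 14: (0, 3, 0, 0, 1) · 15: (0, 0, 3, 0, 0)

Grouping the 15 weights by Ā_7-representative: 4 linkage classes.

[[1, 3, 7, 10, 15], [2, 5, 9, 11, 14], [4], [6, 8, 12, 13]]


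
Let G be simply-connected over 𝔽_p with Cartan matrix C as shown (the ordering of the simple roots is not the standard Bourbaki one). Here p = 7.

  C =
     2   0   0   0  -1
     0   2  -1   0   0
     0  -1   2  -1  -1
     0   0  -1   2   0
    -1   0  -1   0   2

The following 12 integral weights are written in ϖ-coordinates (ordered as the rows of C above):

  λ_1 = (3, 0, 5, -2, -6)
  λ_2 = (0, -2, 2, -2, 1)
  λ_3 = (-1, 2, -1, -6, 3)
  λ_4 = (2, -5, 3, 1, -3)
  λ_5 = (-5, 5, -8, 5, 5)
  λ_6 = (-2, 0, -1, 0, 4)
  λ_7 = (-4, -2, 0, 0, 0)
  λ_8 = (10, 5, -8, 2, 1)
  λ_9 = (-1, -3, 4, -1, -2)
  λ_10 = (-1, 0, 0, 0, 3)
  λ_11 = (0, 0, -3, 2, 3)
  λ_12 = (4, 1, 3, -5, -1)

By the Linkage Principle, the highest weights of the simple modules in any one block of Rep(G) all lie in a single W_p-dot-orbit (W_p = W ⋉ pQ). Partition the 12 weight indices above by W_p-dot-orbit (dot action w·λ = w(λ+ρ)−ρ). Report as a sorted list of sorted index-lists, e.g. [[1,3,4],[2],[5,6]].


Cartan matrix: type D_5 (|W|=1920); un-permuting the 5 rows.

Each λ_j+ρ reduced to Ā_7; 5-tuples below use C's row order:

  λ_1 → (1, 1, 0, 1, 0)
  λ_2 → (1, 1, 1, 1, 0)
  λ_3 → (1, 2, 2, 0, 0)
  λ_4 → (1, 2, 2, 0, 0)
  λ_5 → (1, 1, 0, 1, 0)
  λ_6 → (1, 1, 0, 1, 0)
  λ_7 → (1, 1, 0, 1, 0)
  λ_8 → (1, 1, 1, 2, 0)
  λ_9 → (1, 2, 2, 0, 0)
  λ_10 → (1, 1, 0, 1, 0)
  λ_11 → (1, 1, 1, 1, 0)
  λ_12 → (1, 2, 2, 0, 0)

4 distinct reps among the 12 weights ⇒ 4 W_7-linkage classes:

[[1, 5, 6, 7, 10], [2, 11], [3, 4, 9, 12], [8]]


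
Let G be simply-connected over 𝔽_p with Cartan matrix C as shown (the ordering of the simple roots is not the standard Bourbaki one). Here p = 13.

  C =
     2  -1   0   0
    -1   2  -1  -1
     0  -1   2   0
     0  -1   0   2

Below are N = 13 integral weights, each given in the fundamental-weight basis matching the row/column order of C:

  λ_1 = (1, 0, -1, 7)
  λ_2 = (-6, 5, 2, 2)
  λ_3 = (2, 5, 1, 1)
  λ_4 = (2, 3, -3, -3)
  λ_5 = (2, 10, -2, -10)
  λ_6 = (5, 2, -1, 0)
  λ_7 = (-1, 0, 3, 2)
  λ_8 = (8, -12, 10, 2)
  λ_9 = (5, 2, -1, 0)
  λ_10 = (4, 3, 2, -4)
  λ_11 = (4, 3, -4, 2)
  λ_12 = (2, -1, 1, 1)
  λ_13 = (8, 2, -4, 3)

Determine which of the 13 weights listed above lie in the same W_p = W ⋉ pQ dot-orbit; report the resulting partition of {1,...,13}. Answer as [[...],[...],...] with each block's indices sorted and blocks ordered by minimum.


C ↔ D_4 under row/col permutation; |W(D_4)| = 192.

λ_j+ρ reflected into Ā_13 (⟨·,θ^∨⟩≤13); 4-tuples as given:

  1: (2, 1, 0, 8);  2: (5, 1, 3, 3);  3: (3, 0, 2, 2);  4: (3, 0, 2, 2);  5: (2, 1, 0, 8);  6: (6, 3, 0, 1);  7: (0, 1, 4, 3);  8: (2, 1, 0, 8);  9: (6, 3, 0, 1);  10: (5, 1, 3, 3);  11: (5, 1, 3, 3);  12: (3, 0, 2, 2);  13: (6, 3, 0, 1)

Linkage partition of the 13 weights (5 classes, p=13):

[[1, 5, 8], [2, 10, 11], [3, 4, 12], [6, 9, 13], [7]]


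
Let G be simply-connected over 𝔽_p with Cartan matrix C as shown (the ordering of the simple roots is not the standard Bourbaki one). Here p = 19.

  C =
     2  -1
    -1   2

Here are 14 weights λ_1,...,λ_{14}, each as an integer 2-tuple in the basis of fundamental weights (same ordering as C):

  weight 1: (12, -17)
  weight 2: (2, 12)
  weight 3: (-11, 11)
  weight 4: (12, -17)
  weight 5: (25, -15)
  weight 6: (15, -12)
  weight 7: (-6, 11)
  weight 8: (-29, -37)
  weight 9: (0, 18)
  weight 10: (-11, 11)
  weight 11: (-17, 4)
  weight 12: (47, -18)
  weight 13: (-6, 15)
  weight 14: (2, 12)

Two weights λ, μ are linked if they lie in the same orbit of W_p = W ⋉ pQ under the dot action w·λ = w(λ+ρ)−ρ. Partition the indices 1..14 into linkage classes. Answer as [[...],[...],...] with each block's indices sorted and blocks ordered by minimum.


Type A_2, rank 2, |W|=6; reorder rows/cols to standard.

Each λ_j+ρ reduced to Ā_19; 2-tuples below use C's row order:

  1: (3, 13);  2: (3, 13);  3: (10, 2);  4: (3, 13);  5: (5, 7);  6: (5, 11);  7: (5, 7);  8: (10, 2);  9: (0, 18);  10: (10, 2);  11: (5, 11);  12: (10, 2);  13: (5, 11);  14: (3, 13)

Linkage partition of the 14 weights (5 classes, p=19):

[[1, 2, 4, 14], [3, 8, 10, 12], [5, 7], [6, 11, 13], [9]]


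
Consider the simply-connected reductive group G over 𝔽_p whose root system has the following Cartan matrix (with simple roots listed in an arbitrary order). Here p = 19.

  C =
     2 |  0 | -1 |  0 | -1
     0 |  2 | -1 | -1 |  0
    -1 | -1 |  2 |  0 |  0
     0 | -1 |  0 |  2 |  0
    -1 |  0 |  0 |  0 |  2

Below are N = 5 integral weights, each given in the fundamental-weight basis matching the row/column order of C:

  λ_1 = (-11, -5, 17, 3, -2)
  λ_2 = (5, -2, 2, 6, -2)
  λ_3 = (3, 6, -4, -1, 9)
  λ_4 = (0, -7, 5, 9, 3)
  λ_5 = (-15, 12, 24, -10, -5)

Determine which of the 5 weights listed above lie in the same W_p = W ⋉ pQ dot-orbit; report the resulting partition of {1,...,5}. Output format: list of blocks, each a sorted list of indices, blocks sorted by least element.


A_5 Cartan matrix, 5 simple roots permuted; ρ=(1,1,1,1,1).

Each λ_j+ρ reduced to Ā_19; 5-tuples below use C's row order:

  λ_1+ρ ↦ (1, 4, 3, 0, 10);  λ_2+ρ ↦ (5, 1, 2, 6, 1);  λ_3+ρ ↦ (1, 4, 3, 0, 10);  λ_4+ρ ↦ (1, 6, 0, 4, 4);  λ_5+ρ ↦ (1, 6, 0, 4, 4)

Linkage partition of the 5 weights (3 classes, p=19):

[[1, 3], [2], [4, 5]]


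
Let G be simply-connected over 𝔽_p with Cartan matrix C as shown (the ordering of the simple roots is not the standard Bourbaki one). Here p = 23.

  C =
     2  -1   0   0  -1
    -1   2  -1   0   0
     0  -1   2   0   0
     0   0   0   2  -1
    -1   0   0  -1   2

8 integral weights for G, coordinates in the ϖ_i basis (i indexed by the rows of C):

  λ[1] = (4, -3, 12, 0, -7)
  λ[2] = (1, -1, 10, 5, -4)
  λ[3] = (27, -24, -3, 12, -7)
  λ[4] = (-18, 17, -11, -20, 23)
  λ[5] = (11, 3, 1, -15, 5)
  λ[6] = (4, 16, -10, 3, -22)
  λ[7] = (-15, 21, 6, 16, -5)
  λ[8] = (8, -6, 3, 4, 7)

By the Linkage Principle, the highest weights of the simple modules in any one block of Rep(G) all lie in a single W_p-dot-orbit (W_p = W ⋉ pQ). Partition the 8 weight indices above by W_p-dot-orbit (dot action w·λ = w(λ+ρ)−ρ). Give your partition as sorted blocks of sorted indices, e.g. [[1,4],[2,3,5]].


Dynkin diagram of C (from the 8 off-diagonal −1 entries): A_5.

Alcove-folded reps (p=23, 8 weights, presented ϖ-order):

    1: (0, 1, 10, 3, 2)
    2: (0, 1, 10, 3, 2)
    3: (0, 1, 10, 3, 2)
    4: (4, 4, 1, 5, 8)
    5: (4, 4, 1, 5, 8)
    6: (4, 4, 1, 5, 8)
    7: (4, 4, 1, 5, 8)
    8: (4, 4, 1, 5, 8)

Partition of {1..8} into 2 W_23-dot-orbits:

[[1, 2, 3], [4, 5, 6, 7, 8]]


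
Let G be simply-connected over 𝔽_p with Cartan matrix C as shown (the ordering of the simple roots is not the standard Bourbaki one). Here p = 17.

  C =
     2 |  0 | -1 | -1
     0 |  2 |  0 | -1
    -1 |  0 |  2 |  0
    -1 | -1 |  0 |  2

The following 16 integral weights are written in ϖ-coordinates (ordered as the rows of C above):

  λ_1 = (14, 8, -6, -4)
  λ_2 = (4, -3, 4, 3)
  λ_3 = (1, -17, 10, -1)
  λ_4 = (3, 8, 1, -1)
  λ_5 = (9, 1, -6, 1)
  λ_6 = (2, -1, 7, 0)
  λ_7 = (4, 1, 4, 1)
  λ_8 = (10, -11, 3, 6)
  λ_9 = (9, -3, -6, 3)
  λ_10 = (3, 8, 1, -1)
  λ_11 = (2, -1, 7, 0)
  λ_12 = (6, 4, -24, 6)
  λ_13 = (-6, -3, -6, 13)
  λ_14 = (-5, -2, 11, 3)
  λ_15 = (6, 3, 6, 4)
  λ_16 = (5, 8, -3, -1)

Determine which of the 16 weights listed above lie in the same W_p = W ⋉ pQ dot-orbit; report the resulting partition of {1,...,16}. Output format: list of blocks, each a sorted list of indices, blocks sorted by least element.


C ↔ A_4 under row/col permutation; |W(A_4)| = 120.

Alcove-folded reps (p=17, 16 weights, presented ϖ-order):

  1: (7, 2, 1, 3);  2: (5, 2, 5, 2);  3: (11, 0, 3, 2);  4: (4, 9, 2, 0);  5: (5, 2, 5, 2);  6: (3, 0, 8, 1);  7: (5, 2, 5, 2);  8: (7, 2, 1, 3);  9: (5, 2, 5, 2);  10: (4, 9, 2, 0);  11: (3, 0, 8, 1);  12: (7, 2, 1, 3);  13: (5, 2, 5, 2);  14: (3, 0, 8, 1);  15: (7, 2, 1, 3);  16: (4, 9, 2, 0)

Partition of {1..16} into 5 W_17-dot-orbits:

[[1, 8, 12, 15], [2, 5, 7, 9, 13], [3], [4, 10, 16], [6, 11, 14]]


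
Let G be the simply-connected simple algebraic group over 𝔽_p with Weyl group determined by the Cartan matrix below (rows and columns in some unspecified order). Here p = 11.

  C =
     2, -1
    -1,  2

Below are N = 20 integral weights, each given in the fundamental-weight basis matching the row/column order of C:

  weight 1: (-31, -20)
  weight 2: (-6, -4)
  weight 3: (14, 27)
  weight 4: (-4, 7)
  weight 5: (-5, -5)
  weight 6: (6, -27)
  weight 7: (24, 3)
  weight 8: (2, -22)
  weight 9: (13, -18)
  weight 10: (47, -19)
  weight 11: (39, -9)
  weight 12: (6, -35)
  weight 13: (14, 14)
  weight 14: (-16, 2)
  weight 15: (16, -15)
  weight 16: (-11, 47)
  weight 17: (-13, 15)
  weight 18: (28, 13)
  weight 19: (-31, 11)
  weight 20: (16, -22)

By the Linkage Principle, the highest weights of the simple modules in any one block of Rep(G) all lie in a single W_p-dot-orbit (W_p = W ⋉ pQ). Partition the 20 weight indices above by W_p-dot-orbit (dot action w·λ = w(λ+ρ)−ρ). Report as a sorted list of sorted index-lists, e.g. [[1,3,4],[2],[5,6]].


A_2 Cartan matrix, 2 simple roots permuted; ρ=(1,1).

λ_j+ρ reflected into Ā_11 (⟨·,θ^∨⟩≤11); 2-tuples as given:

    1: (3, 5)
    2: (3, 5)
    3: (6, 1)
    4: (3, 5)
    5: (4, 4)
    6: (4, 4)
    7: (4, 4)
    8: (1, 7)
    9: (3, 5)
    10: (4, 4)
    11: (1, 7)
    12: (6, 1)
    13: (4, 4)
    14: (1, 7)
    15: (3, 5)
    16: (6, 1)
    17: (6, 1)
    18: (1, 7)
    19: (1, 7)
    20: (6, 1)

Partition of {1..20} into 4 W_11-dot-orbits:

[[1, 2, 4, 9, 15], [3, 12, 16, 17, 20], [5, 6, 7, 10, 13], [8, 11, 14, 18, 19]]


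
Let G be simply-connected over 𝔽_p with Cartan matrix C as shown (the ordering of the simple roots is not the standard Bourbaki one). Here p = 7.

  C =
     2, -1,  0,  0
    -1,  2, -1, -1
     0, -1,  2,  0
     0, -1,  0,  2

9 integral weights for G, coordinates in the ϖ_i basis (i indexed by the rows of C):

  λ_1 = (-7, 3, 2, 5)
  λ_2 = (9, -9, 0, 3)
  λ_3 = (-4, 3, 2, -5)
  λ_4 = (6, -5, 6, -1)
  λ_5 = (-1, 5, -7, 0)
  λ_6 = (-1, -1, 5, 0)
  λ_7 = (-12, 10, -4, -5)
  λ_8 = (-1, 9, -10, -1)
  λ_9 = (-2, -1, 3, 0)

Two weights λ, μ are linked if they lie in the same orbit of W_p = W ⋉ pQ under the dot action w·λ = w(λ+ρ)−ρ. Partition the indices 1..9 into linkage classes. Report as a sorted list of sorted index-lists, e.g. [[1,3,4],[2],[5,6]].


Root system D_4: the 4×4 matrix C matches after relabeling.

Alcove-folded reps (p=7, 9 weights, presented ϖ-order):

    1: (0, 1, 3, 0)
    2: (0, 1, 3, 0)
    3: (0, 3, 0, 1)
    4: (0, 3, 0, 1)
    5: (0, 0, 6, 1)
    6: (0, 0, 6, 1)
    7: (0, 3, 0, 1)
    8: (0, 1, 3, 0)
    9: (0, 1, 3, 0)

Grouping the 9 weights by Ā_7-representative: 3 linkage classes.

[[1, 2, 8, 9], [3, 4, 7], [5, 6]]


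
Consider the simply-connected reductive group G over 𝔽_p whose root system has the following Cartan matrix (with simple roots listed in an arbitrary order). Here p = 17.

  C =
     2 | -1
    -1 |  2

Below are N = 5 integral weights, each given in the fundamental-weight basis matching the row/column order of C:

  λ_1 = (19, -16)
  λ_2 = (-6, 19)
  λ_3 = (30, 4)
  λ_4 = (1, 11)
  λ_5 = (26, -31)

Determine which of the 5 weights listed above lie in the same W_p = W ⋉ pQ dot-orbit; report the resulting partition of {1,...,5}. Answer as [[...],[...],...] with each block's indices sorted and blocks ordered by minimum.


A_2 Cartan matrix, 2 simple roots permuted; ρ=(1,1).

Ā_17 reps of the 5 weights (A_2, coords as presented):

  λ_1 → (2, 12)
  λ_2 → (2, 12)
  λ_3 → (2, 12)
  λ_4 → (2, 12)
  λ_5 → (10, 4)

Grouping the 5 weights by Ā_17-representative: 2 linkage classes.

[[1, 2, 3, 4], [5]]


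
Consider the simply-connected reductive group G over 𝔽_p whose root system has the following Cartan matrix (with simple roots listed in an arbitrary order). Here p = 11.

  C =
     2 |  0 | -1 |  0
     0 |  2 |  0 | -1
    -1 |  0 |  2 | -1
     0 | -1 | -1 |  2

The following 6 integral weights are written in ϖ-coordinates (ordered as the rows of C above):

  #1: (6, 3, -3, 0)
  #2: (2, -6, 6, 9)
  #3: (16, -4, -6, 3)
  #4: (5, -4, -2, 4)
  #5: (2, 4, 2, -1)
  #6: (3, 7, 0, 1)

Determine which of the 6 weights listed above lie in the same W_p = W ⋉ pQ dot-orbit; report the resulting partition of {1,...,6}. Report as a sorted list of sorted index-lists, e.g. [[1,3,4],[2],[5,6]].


Cartan matrix: type A_4 (|W|=120); un-permuting the 4 rows.

Ā_11 reps of the 6 weights (A_4, coords as presented):

  1: (5, 3, 1, 1) · 2: (5, 3, 1, 1) · 3: (5, 3, 1, 1) · 4: (5, 3, 1, 1) · 5: (3, 5, 3, 0) · 6: (0, 4, 1, 2)

Partition of {1..6} into 3 W_11-dot-orbits:

[[1, 2, 3, 4], [5], [6]]


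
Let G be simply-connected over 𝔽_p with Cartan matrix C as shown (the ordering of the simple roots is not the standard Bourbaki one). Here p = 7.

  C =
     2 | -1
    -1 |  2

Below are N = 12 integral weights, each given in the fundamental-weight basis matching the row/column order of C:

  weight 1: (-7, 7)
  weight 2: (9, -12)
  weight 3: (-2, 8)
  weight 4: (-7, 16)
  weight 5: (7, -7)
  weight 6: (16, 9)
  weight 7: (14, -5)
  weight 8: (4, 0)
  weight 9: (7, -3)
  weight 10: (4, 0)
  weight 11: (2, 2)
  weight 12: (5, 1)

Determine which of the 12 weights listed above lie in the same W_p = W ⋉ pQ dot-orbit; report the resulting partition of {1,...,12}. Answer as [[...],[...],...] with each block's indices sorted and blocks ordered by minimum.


A_2 Cartan matrix, 2 simple roots permuted; ρ=(1,1).

λ_j+ρ reflected into Ā_7 (⟨·,θ^∨⟩≤7); 2-tuples as given:

  λ_1 → (5, 1);  λ_2 → (3, 3);  λ_3 → (1, 5);  λ_4 → (1, 3);  λ_5 → (1, 5);  λ_6 → (1, 3);  λ_7 → (1, 3);  λ_8 → (5, 1);  λ_9 → (5, 1);  λ_10 → (5, 1);  λ_11 → (3, 3);  λ_12 → (5, 1)

4 distinct reps among the 12 weights ⇒ 4 W_7-linkage classes:

[[1, 8, 9, 10, 12], [2, 11], [3, 5], [4, 6, 7]]


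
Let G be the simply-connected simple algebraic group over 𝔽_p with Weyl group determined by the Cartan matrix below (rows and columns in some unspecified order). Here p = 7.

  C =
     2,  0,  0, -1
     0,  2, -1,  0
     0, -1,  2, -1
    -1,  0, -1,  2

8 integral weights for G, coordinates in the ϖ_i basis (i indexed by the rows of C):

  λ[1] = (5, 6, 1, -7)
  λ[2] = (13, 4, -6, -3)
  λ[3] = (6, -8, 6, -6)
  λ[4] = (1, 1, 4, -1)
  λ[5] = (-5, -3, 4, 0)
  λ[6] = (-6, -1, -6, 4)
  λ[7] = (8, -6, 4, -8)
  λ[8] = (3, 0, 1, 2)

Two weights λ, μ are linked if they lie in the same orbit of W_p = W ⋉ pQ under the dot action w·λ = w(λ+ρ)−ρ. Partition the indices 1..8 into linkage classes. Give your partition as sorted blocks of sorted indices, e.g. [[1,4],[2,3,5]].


Root system A_4: the 4×4 matrix C matches after relabeling.

Folding the 8 weights λ_j+ρ into Ā_7 (reps in the given 4-coord order):

  λ_1 → (2, 1, 4, 0);  λ_2 → (0, 0, 5, 0);  λ_3 → (0, 0, 5, 0);  λ_4 → (0, 0, 5, 0);  λ_5 → (1, 2, 0, 3);  λ_6 → (0, 0, 5, 0);  λ_7 → (0, 0, 5, 0);  λ_8 → (1, 2, 0, 3)

Partition of {1..8} into 3 W_7-dot-orbits:

[[1], [2, 3, 4, 6, 7], [5, 8]]
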